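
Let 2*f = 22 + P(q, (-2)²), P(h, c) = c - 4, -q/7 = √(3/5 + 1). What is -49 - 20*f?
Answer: -269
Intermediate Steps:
q = -14*√10/5 (q = -7*√(3/5 + 1) = -7*√(3*(⅕) + 1) = -7*√(⅗ + 1) = -14*√10/5 ≈ -8.8544)
P(h, c) = -4 + c
f = 11 (f = (22 + (-4 + (-2)²))/2 = (22 + (-4 + 4))/2 = (22 + 0)/2 = (½)*22 = 11)
-49 - 20*f = -49 - 20*11 = -49 - 220 = -269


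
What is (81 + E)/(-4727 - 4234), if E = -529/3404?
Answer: -11965/1326228 ≈ -0.0090218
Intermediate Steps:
E = -23/148 (E = -529*1/3404 = -23/148 ≈ -0.15541)
(81 + E)/(-4727 - 4234) = (81 - 23/148)/(-4727 - 4234) = (11965/148)/(-8961) = (11965/148)*(-1/8961) = -11965/1326228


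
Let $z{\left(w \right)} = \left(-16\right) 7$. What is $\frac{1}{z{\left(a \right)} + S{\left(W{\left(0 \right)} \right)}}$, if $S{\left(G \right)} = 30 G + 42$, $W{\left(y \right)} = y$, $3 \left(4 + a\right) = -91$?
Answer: $- \frac{1}{70} \approx -0.014286$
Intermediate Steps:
$a = - \frac{103}{3}$ ($a = -4 + \frac{1}{3} \left(-91\right) = -4 - \frac{91}{3} = - \frac{103}{3} \approx -34.333$)
$z{\left(w \right)} = -112$
$S{\left(G \right)} = 42 + 30 G$
$\frac{1}{z{\left(a \right)} + S{\left(W{\left(0 \right)} \right)}} = \frac{1}{-112 + \left(42 + 30 \cdot 0\right)} = \frac{1}{-112 + \left(42 + 0\right)} = \frac{1}{-112 + 42} = \frac{1}{-70} = - \frac{1}{70}$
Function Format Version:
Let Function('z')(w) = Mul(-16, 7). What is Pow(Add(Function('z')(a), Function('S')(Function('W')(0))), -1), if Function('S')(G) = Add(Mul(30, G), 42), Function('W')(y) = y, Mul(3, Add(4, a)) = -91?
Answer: Rational(-1, 70) ≈ -0.014286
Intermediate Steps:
a = Rational(-103, 3) (a = Add(-4, Mul(Rational(1, 3), -91)) = Add(-4, Rational(-91, 3)) = Rational(-103, 3) ≈ -34.333)
Function('z')(w) = -112
Function('S')(G) = Add(42, Mul(30, G))
Pow(Add(Function('z')(a), Function('S')(Function('W')(0))), -1) = Pow(Add(-112, Add(42, Mul(30, 0))), -1) = Pow(Add(-112, Add(42, 0)), -1) = Pow(Add(-112, 42), -1) = Pow(-70, -1) = Rational(-1, 70)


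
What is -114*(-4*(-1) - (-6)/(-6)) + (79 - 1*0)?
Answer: -263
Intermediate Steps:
-114*(-4*(-1) - (-6)/(-6)) + (79 - 1*0) = -114*(4 - (-6)*(-1)/6) + (79 + 0) = -114*(4 - 3*⅓) + 79 = -114*(4 - 1) + 79 = -114*3 + 79 = -342 + 79 = -263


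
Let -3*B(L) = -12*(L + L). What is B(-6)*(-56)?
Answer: 2688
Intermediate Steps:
B(L) = 8*L (B(L) = -(-4)*(L + L) = -(-4)*2*L = -(-8)*L = 8*L)
B(-6)*(-56) = (8*(-6))*(-56) = -48*(-56) = 2688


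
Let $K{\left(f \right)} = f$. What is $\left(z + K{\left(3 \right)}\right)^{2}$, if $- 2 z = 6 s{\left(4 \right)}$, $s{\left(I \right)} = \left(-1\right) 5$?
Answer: $324$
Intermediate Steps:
$s{\left(I \right)} = -5$
$z = 15$ ($z = - \frac{6 \left(-5\right)}{2} = \left(- \frac{1}{2}\right) \left(-30\right) = 15$)
$\left(z + K{\left(3 \right)}\right)^{2} = \left(15 + 3\right)^{2} = 18^{2} = 324$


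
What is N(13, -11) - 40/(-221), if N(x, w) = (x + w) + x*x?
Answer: 37831/221 ≈ 171.18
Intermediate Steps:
N(x, w) = w + x + x² (N(x, w) = (w + x) + x² = w + x + x²)
N(13, -11) - 40/(-221) = (-11 + 13 + 13²) - 40/(-221) = (-11 + 13 + 169) - 40*(-1)/221 = 171 - 1*(-40/221) = 171 + 40/221 = 37831/221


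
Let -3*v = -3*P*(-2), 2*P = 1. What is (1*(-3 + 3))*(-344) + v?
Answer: -1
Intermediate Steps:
P = ½ (P = (½)*1 = ½ ≈ 0.50000)
v = -1 (v = -(-3*½)*(-2)/3 = -(-1)*(-2)/2 = -⅓*3 = -1)
(1*(-3 + 3))*(-344) + v = (1*(-3 + 3))*(-344) - 1 = (1*0)*(-344) - 1 = 0*(-344) - 1 = 0 - 1 = -1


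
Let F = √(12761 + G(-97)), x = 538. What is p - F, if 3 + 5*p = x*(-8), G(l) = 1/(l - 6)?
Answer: -4307/5 - √135381346/103 ≈ -974.36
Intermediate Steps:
G(l) = 1/(-6 + l)
p = -4307/5 (p = -⅗ + (538*(-8))/5 = -⅗ + (⅕)*(-4304) = -⅗ - 4304/5 = -4307/5 ≈ -861.40)
F = √135381346/103 (F = √(12761 + 1/(-6 - 97)) = √(12761 + 1/(-103)) = √(12761 - 1/103) = √(1314382/103) = √135381346/103 ≈ 112.96)
p - F = -4307/5 - √135381346/103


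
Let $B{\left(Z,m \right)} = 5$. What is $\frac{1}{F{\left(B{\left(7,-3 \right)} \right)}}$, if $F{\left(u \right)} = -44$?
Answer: $- \frac{1}{44} \approx -0.022727$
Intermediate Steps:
$\frac{1}{F{\left(B{\left(7,-3 \right)} \right)}} = \frac{1}{-44} = - \frac{1}{44}$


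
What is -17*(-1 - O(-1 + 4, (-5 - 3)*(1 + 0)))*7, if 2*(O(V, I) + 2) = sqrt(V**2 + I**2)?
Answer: -119 + 119*sqrt(73)/2 ≈ 389.37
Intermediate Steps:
O(V, I) = -2 + sqrt(I**2 + V**2)/2 (O(V, I) = -2 + sqrt(V**2 + I**2)/2 = -2 + sqrt(I**2 + V**2)/2)
-17*(-1 - O(-1 + 4, (-5 - 3)*(1 + 0)))*7 = -17*(-1 - (-2 + sqrt(((-5 - 3)*(1 + 0))**2 + (-1 + 4)**2)/2))*7 = -17*(-1 - (-2 + sqrt((-8*1)**2 + 3**2)/2))*7 = -17*(-1 - (-2 + sqrt((-8)**2 + 9)/2))*7 = -17*(-1 - (-2 + sqrt(64 + 9)/2))*7 = -17*(-1 - (-2 + sqrt(73)/2))*7 = -17*(-1 + (2 - sqrt(73)/2))*7 = -17*(1 - sqrt(73)/2)*7 = (-17 + 17*sqrt(73)/2)*7 = -119 + 119*sqrt(73)/2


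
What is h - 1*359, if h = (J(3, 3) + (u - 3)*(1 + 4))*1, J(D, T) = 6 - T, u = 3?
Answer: -356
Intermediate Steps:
h = 3 (h = ((6 - 1*3) + (3 - 3)*(1 + 4))*1 = ((6 - 3) + 0*5)*1 = (3 + 0)*1 = 3*1 = 3)
h - 1*359 = 3 - 1*359 = 3 - 359 = -356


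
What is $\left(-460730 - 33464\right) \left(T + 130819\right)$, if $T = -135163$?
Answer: $2146778736$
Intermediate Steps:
$\left(-460730 - 33464\right) \left(T + 130819\right) = \left(-460730 - 33464\right) \left(-135163 + 130819\right) = \left(-494194\right) \left(-4344\right) = 2146778736$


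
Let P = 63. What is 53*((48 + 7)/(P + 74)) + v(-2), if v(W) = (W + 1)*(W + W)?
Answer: 3463/137 ≈ 25.277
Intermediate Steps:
v(W) = 2*W*(1 + W) (v(W) = (1 + W)*(2*W) = 2*W*(1 + W))
53*((48 + 7)/(P + 74)) + v(-2) = 53*((48 + 7)/(63 + 74)) + 2*(-2)*(1 - 2) = 53*(55/137) + 2*(-2)*(-1) = 53*(55*(1/137)) + 4 = 53*(55/137) + 4 = 2915/137 + 4 = 3463/137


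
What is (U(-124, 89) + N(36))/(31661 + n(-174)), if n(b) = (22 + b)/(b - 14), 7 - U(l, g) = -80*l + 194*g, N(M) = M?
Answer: -1275721/1488105 ≈ -0.85728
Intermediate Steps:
U(l, g) = 7 - 194*g + 80*l (U(l, g) = 7 - (-80*l + 194*g) = 7 + (-194*g + 80*l) = 7 - 194*g + 80*l)
n(b) = (22 + b)/(-14 + b)
(U(-124, 89) + N(36))/(31661 + n(-174)) = ((7 - 194*89 + 80*(-124)) + 36)/(31661 + (22 - 174)/(-14 - 174)) = ((7 - 17266 - 9920) + 36)/(31661 - 152/(-188)) = (-27179 + 36)/(31661 - 1/188*(-152)) = -27143/(31661 + 38/47) = -27143/1488105/47 = -27143*47/1488105 = -1275721/1488105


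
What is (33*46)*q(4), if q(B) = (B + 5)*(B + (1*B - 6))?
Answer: 27324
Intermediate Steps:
q(B) = (-6 + 2*B)*(5 + B) (q(B) = (5 + B)*(B + (B - 6)) = (5 + B)*(B + (-6 + B)) = (5 + B)*(-6 + 2*B) = (-6 + 2*B)*(5 + B))
(33*46)*q(4) = (33*46)*(-30 + 2*4² + 4*4) = 1518*(-30 + 2*16 + 16) = 1518*(-30 + 32 + 16) = 1518*18 = 27324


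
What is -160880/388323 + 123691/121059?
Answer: 1057632899/1741110891 ≈ 0.60745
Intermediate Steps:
-160880/388323 + 123691/121059 = 1057632899/1741110891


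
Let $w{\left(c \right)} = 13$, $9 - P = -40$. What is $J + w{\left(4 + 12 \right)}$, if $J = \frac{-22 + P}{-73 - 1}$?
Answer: $\frac{935}{74} \approx 12.635$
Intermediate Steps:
$P = 49$ ($P = 9 - -40 = 9 + 40 = 49$)
$J = - \frac{27}{74}$ ($J = \frac{-22 + 49}{-73 - 1} = \frac{27}{-74} = 27 \left(- \frac{1}{74}\right) = - \frac{27}{74} \approx -0.36486$)
$J + w{\left(4 + 12 \right)} = - \frac{27}{74} + 13 = \frac{935}{74}$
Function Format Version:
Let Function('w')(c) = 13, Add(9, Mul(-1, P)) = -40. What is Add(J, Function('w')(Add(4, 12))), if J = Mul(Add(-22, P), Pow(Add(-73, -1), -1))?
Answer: Rational(935, 74) ≈ 12.635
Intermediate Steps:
P = 49 (P = Add(9, Mul(-1, -40)) = Add(9, 40) = 49)
J = Rational(-27, 74) (J = Mul(Add(-22, 49), Pow(Add(-73, -1), -1)) = Mul(27, Pow(-74, -1)) = Mul(27, Rational(-1, 74)) = Rational(-27, 74) ≈ -0.36486)
Add(J, Function('w')(Add(4, 12))) = Add(Rational(-27, 74), 13) = Rational(935, 74)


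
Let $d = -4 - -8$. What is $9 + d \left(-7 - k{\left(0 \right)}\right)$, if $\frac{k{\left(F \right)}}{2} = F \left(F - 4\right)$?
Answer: $-19$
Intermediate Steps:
$d = 4$ ($d = -4 + 8 = 4$)
$k{\left(F \right)} = 2 F \left(-4 + F\right)$ ($k{\left(F \right)} = 2 F \left(F - 4\right) = 2 F \left(-4 + F\right)$)
$9 + d \left(-7 - k{\left(0 \right)}\right) = 9 + 4 \left(-7 - 2 \cdot 0 \left(-4 + 0\right)\right) = 9 + 4 \left(-7 - 2 \cdot 0 \left(-4\right)\right) = 9 + 4 \left(-7 - 0\right) = 9 + 4 \left(-7 + 0\right) = 9 + 4 \left(-7\right) = 9 - 28 = -19$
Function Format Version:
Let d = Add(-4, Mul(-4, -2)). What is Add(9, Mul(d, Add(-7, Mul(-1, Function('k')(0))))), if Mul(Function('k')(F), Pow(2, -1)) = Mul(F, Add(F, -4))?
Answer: -19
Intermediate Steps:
d = 4 (d = Add(-4, 8) = 4)
Function('k')(F) = Mul(2, F, Add(-4, F)) (Function('k')(F) = Mul(2, Mul(F, Add(F, -4))) = Mul(2, Mul(F, Add(-4, F))) = Mul(2, F, Add(-4, F)))
Add(9, Mul(d, Add(-7, Mul(-1, Function('k')(0))))) = Add(9, Mul(4, Add(-7, Mul(-1, Mul(2, 0, Add(-4, 0)))))) = Add(9, Mul(4, Add(-7, Mul(-1, Mul(2, 0, -4))))) = Add(9, Mul(4, Add(-7, Mul(-1, 0)))) = Add(9, Mul(4, Add(-7, 0))) = Add(9, Mul(4, -7)) = Add(9, -28) = -19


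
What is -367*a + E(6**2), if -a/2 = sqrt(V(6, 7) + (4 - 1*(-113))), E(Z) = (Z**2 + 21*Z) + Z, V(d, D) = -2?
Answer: 2088 + 734*sqrt(115) ≈ 9959.3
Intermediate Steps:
E(Z) = Z**2 + 22*Z
a = -2*sqrt(115) (a = -2*sqrt(-2 + (4 - 1*(-113))) = -2*sqrt(-2 + (4 + 113)) = -2*sqrt(-2 + 117) = -2*sqrt(115) ≈ -21.448)
-367*a + E(6**2) = -(-734)*sqrt(115) + 6**2*(22 + 6**2) = 734*sqrt(115) + 36*(22 + 36) = 734*sqrt(115) + 36*58 = 734*sqrt(115) + 2088 = 2088 + 734*sqrt(115)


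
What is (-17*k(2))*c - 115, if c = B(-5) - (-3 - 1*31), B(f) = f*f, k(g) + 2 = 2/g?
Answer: 888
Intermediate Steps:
k(g) = -2 + 2/g
B(f) = f**2
c = 59 (c = (-5)**2 - (-3 - 1*31) = 25 - (-3 - 31) = 25 - 1*(-34) = 25 + 34 = 59)
(-17*k(2))*c - 115 = -17*(-2 + 2/2)*59 - 115 = -17*(-2 + 2*(1/2))*59 - 115 = -17*(-2 + 1)*59 - 115 = -17*(-1)*59 - 115 = 17*59 - 115 = 1003 - 115 = 888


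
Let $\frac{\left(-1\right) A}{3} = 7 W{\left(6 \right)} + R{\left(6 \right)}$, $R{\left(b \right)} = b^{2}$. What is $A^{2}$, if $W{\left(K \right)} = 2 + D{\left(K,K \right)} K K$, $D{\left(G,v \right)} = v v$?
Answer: $748897956$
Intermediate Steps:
$D{\left(G,v \right)} = v^{2}$
$W{\left(K \right)} = 2 + K^{4}$ ($W{\left(K \right)} = 2 + K^{2} K K = 2 + K^{2} K^{2} = 2 + K^{4}$)
$A = -27366$ ($A = - 3 \left(7 \left(2 + 6^{4}\right) + 6^{2}\right) = - 3 \left(7 \left(2 + 1296\right) + 36\right) = - 3 \left(7 \cdot 1298 + 36\right) = - 3 \left(9086 + 36\right) = \left(-3\right) 9122 = -27366$)
$A^{2} = \left(-27366\right)^{2} = 748897956$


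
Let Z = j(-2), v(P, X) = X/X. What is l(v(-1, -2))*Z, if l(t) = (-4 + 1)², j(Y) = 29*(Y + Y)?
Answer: -1044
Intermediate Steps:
v(P, X) = 1
j(Y) = 58*Y (j(Y) = 29*(2*Y) = 58*Y)
l(t) = 9 (l(t) = (-3)² = 9)
Z = -116 (Z = 58*(-2) = -116)
l(v(-1, -2))*Z = 9*(-116) = -1044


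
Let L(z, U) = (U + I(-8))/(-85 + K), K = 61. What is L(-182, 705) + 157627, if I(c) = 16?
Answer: 3782327/24 ≈ 1.5760e+5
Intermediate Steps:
L(z, U) = -⅔ - U/24 (L(z, U) = (U + 16)/(-85 + 61) = (16 + U)/(-24) = (16 + U)*(-1/24) = -⅔ - U/24)
L(-182, 705) + 157627 = (-⅔ - 1/24*705) + 157627 = (-⅔ - 235/8) + 157627 = -721/24 + 157627 = 3782327/24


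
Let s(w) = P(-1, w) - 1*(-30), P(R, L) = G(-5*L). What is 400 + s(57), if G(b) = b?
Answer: 145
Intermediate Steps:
P(R, L) = -5*L
s(w) = 30 - 5*w (s(w) = -5*w - 1*(-30) = -5*w + 30 = 30 - 5*w)
400 + s(57) = 400 + (30 - 5*57) = 400 + (30 - 285) = 400 - 255 = 145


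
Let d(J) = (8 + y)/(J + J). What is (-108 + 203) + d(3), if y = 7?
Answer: 195/2 ≈ 97.500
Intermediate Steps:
d(J) = 15/(2*J) (d(J) = (8 + 7)/(J + J) = 15/((2*J)) = 15*(1/(2*J)) = 15/(2*J))
(-108 + 203) + d(3) = (-108 + 203) + (15/2)/3 = 95 + (15/2)*(1/3) = 95 + 5/2 = 195/2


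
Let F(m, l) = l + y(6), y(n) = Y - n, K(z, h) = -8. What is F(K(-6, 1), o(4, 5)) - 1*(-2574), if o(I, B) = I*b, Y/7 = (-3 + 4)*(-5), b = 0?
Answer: 2533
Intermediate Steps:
Y = -35 (Y = 7*((-3 + 4)*(-5)) = 7*(1*(-5)) = 7*(-5) = -35)
o(I, B) = 0 (o(I, B) = I*0 = 0)
y(n) = -35 - n
F(m, l) = -41 + l (F(m, l) = l + (-35 - 1*6) = l + (-35 - 6) = l - 41 = -41 + l)
F(K(-6, 1), o(4, 5)) - 1*(-2574) = (-41 + 0) - 1*(-2574) = -41 + 2574 = 2533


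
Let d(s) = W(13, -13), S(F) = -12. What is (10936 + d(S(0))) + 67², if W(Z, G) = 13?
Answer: 15438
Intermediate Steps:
d(s) = 13
(10936 + d(S(0))) + 67² = (10936 + 13) + 67² = 10949 + 4489 = 15438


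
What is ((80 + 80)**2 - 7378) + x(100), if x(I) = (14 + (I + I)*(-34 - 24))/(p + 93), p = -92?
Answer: 6636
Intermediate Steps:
x(I) = 14 - 116*I (x(I) = (14 + (I + I)*(-34 - 24))/(-92 + 93) = (14 + (2*I)*(-58))/1 = (14 - 116*I)*1 = 14 - 116*I)
((80 + 80)**2 - 7378) + x(100) = ((80 + 80)**2 - 7378) + (14 - 116*100) = (160**2 - 7378) + (14 - 11600) = (25600 - 7378) - 11586 = 18222 - 11586 = 6636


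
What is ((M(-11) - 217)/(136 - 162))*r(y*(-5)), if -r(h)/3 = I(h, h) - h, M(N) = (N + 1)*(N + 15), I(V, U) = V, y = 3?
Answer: 0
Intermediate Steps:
M(N) = (1 + N)*(15 + N)
r(h) = 0 (r(h) = -3*(h - h) = -3*0 = 0)
((M(-11) - 217)/(136 - 162))*r(y*(-5)) = (((15 + (-11)**2 + 16*(-11)) - 217)/(136 - 162))*0 = (((15 + 121 - 176) - 217)/(-26))*0 = ((-40 - 217)*(-1/26))*0 = -257*(-1/26)*0 = (257/26)*0 = 0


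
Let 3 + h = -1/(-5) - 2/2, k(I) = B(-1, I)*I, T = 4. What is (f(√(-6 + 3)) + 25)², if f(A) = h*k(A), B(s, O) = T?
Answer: (125 - 76*I*√3)²/25 ≈ -68.12 - 1316.4*I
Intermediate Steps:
B(s, O) = 4
k(I) = 4*I
h = -19/5 (h = -3 + (-1/(-5) - 2/2) = -3 + (-1*(-⅕) - 2*½) = -3 + (⅕ - 1) = -3 - ⅘ = -19/5 ≈ -3.8000)
f(A) = -76*A/5
(f(√(-6 + 3)) + 25)² = (-76*√(-6 + 3)/5 + 25)² = (-76*I*√3/5 + 25)² = (25 - 76*I*√3/5)²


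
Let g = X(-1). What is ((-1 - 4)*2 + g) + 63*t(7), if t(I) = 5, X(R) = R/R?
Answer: 306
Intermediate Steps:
X(R) = 1
g = 1
((-1 - 4)*2 + g) + 63*t(7) = ((-1 - 4)*2 + 1) + 63*5 = (-5*2 + 1) + 315 = (-10 + 1) + 315 = -9 + 315 = 306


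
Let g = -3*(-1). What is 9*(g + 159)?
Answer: 1458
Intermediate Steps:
g = 3
9*(g + 159) = 9*(3 + 159) = 9*162 = 1458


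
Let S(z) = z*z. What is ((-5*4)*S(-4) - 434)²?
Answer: 568516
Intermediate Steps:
S(z) = z²
((-5*4)*S(-4) - 434)² = (-5*4*(-4)² - 434)² = (-20*16 - 434)² = (-320 - 434)² = (-754)² = 568516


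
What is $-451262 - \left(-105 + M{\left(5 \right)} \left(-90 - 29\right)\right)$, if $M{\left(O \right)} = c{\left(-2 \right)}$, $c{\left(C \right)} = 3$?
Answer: $-450800$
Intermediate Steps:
$M{\left(O \right)} = 3$
$-451262 - \left(-105 + M{\left(5 \right)} \left(-90 - 29\right)\right) = -451262 - \left(-105 + 3 \left(-90 - 29\right)\right) = -451262 - \left(-105 + 3 \left(-119\right)\right) = -451262 - \left(-105 - 357\right) = -451262 - -462 = -451262 + 462 = -450800$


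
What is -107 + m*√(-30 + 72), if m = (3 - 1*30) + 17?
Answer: -107 - 10*√42 ≈ -171.81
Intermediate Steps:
m = -10 (m = (3 - 30) + 17 = -27 + 17 = -10)
-107 + m*√(-30 + 72) = -107 - 10*√(-30 + 72) = -107 - 10*√42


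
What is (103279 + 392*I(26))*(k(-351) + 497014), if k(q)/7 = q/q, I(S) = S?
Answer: 56397469891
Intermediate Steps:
k(q) = 7 (k(q) = 7*(q/q) = 7*1 = 7)
(103279 + 392*I(26))*(k(-351) + 497014) = (103279 + 392*26)*(7 + 497014) = (103279 + 10192)*497021 = 113471*497021 = 56397469891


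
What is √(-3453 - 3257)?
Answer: I*√6710 ≈ 81.915*I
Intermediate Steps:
√(-3453 - 3257) = √(-6710) = I*√6710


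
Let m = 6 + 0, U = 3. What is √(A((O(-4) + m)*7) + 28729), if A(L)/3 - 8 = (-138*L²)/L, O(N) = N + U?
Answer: √14263 ≈ 119.43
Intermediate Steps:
m = 6
O(N) = 3 + N (O(N) = N + 3 = 3 + N)
A(L) = 24 - 414*L (A(L) = 24 + 3*((-138*L²)/L) = 24 + 3*(-138*L) = 24 - 414*L)
√(A((O(-4) + m)*7) + 28729) = √((24 - 414*((3 - 4) + 6)*7) + 28729) = √((24 - 414*(-1 + 6)*7) + 28729) = √((24 - 2070*7) + 28729) = √((24 - 414*35) + 28729) = √((24 - 14490) + 28729) = √(-14466 + 28729) = √14263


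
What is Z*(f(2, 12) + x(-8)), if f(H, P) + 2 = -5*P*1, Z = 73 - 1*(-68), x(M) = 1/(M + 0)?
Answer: -70077/8 ≈ -8759.6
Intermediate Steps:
x(M) = 1/M
Z = 141 (Z = 73 + 68 = 141)
f(H, P) = -2 - 5*P (f(H, P) = -2 - 5*P*1 = -2 - 5*P)
Z*(f(2, 12) + x(-8)) = 141*((-2 - 5*12) + 1/(-8)) = 141*((-2 - 60) - ⅛) = 141*(-62 - ⅛) = 141*(-497/8) = -70077/8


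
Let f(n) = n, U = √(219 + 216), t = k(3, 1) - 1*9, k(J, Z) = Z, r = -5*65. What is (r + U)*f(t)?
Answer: 2600 - 8*√435 ≈ 2433.1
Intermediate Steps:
r = -325
t = -8 (t = 1 - 1*9 = 1 - 9 = -8)
U = √435 ≈ 20.857
(r + U)*f(t) = (-325 + √435)*(-8) = 2600 - 8*√435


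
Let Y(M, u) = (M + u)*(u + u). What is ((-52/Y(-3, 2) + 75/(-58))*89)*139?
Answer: 8399909/58 ≈ 1.4483e+5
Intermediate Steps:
Y(M, u) = 2*u*(M + u) (Y(M, u) = (M + u)*(2*u) = 2*u*(M + u))
((-52/Y(-3, 2) + 75/(-58))*89)*139 = ((-52*1/(4*(-3 + 2)) + 75/(-58))*89)*139 = ((-52/(2*2*(-1)) + 75*(-1/58))*89)*139 = ((-52/(-4) - 75/58)*89)*139 = ((-52*(-1/4) - 75/58)*89)*139 = ((13 - 75/58)*89)*139 = ((679/58)*89)*139 = (60431/58)*139 = 8399909/58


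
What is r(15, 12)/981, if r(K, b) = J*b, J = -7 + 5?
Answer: -8/327 ≈ -0.024465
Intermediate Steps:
J = -2
r(K, b) = -2*b
r(15, 12)/981 = -2*12/981 = -24*1/981 = -8/327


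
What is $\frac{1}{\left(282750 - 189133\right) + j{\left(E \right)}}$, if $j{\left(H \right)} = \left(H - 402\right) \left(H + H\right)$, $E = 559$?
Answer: $\frac{1}{269143} \approx 3.7155 \cdot 10^{-6}$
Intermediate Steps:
$j{\left(H \right)} = 2 H \left(-402 + H\right)$ ($j{\left(H \right)} = \left(-402 + H\right) 2 H = 2 H \left(-402 + H\right)$)
$\frac{1}{\left(282750 - 189133\right) + j{\left(E \right)}} = \frac{1}{\left(282750 - 189133\right) + 2 \cdot 559 \left(-402 + 559\right)} = \frac{1}{\left(282750 - 189133\right) + 2 \cdot 559 \cdot 157} = \frac{1}{93617 + 175526} = \frac{1}{269143}$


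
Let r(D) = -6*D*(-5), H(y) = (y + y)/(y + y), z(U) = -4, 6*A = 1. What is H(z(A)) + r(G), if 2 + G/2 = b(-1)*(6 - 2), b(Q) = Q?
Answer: -359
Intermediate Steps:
A = ⅙ (A = (⅙)*1 = ⅙ ≈ 0.16667)
H(y) = 1 (H(y) = (2*y)/((2*y)) = (2*y)*(1/(2*y)) = 1)
G = -12 (G = -4 + 2*(-(6 - 2)) = -4 + 2*(-1*4) = -4 + 2*(-4) = -4 - 8 = -12)
r(D) = 30*D
H(z(A)) + r(G) = 1 + 30*(-12) = 1 - 360 = -359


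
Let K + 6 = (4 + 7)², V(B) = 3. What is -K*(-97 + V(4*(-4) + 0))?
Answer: 10810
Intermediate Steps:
K = 115 (K = -6 + (4 + 7)² = -6 + 11² = -6 + 121 = 115)
-K*(-97 + V(4*(-4) + 0)) = -115*(-97 + 3) = -115*(-94) = -1*(-10810) = 10810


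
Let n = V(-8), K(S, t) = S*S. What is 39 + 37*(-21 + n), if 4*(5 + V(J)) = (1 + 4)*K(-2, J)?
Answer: -738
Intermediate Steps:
K(S, t) = S²
V(J) = 0 (V(J) = -5 + ((1 + 4)*(-2)²)/4 = -5 + (5*4)/4 = -5 + (¼)*20 = -5 + 5 = 0)
n = 0
39 + 37*(-21 + n) = 39 + 37*(-21 + 0) = 39 + 37*(-21) = 39 - 777 = -738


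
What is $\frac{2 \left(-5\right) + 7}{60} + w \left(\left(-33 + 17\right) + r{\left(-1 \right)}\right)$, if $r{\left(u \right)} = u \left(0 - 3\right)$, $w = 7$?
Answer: $- \frac{1821}{20} \approx -91.05$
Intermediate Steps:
$r{\left(u \right)} = - 3 u$ ($r{\left(u \right)} = u \left(-3\right) = - 3 u$)
$\frac{2 \left(-5\right) + 7}{60} + w \left(\left(-33 + 17\right) + r{\left(-1 \right)}\right) = \frac{2 \left(-5\right) + 7}{60} + 7 \left(\left(-33 + 17\right) - -3\right) = \left(-10 + 7\right) \frac{1}{60} + 7 \left(-16 + 3\right) = \left(-3\right) \frac{1}{60} + 7 \left(-13\right) = - \frac{1}{20} - 91 = - \frac{1821}{20}$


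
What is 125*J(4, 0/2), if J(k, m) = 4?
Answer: 500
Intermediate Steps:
125*J(4, 0/2) = 125*4 = 500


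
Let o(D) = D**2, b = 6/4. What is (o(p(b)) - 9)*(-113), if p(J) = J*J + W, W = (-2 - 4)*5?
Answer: -1376001/16 ≈ -86000.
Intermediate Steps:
W = -30 (W = -6*5 = -30)
b = 3/2 (b = 6*(1/4) = 3/2 ≈ 1.5000)
p(J) = -30 + J**2 (p(J) = J*J - 30 = J**2 - 30 = -30 + J**2)
(o(p(b)) - 9)*(-113) = ((-30 + (3/2)**2)**2 - 9)*(-113) = ((-30 + 9/4)**2 - 9)*(-113) = ((-111/4)**2 - 9)*(-113) = (12321/16 - 9)*(-113) = (12177/16)*(-113) = -1376001/16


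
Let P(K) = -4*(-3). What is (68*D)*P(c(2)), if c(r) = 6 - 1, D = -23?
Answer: -18768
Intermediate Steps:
c(r) = 5
P(K) = 12
(68*D)*P(c(2)) = (68*(-23))*12 = -1564*12 = -18768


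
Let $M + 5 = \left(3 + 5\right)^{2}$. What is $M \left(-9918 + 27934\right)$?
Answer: $1062944$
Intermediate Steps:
$M = 59$ ($M = -5 + \left(3 + 5\right)^{2} = -5 + 8^{2} = -5 + 64 = 59$)
$M \left(-9918 + 27934\right) = 59 \left(-9918 + 27934\right) = 59 \cdot 18016 = 1062944$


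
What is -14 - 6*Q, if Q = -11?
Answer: 52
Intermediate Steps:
-14 - 6*Q = -14 - 6*(-11) = -14 + 66 = 52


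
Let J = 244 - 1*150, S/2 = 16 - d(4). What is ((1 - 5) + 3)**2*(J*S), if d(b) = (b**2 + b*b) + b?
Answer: -3760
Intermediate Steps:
d(b) = b + 2*b**2 (d(b) = (b**2 + b**2) + b = 2*b**2 + b = b + 2*b**2)
S = -40 (S = 2*(16 - 4*(1 + 2*4)) = 2*(16 - 4*(1 + 8)) = 2*(16 - 4*9) = 2*(16 - 1*36) = 2*(16 - 36) = 2*(-20) = -40)
J = 94 (J = 244 - 150 = 94)
((1 - 5) + 3)**2*(J*S) = ((1 - 5) + 3)**2*(94*(-40)) = (-4 + 3)**2*(-3760) = (-1)**2*(-3760) = 1*(-3760) = -3760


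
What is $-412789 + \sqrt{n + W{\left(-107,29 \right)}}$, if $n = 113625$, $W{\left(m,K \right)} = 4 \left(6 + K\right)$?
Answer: $-412789 + \sqrt{113765} \approx -4.1245 \cdot 10^{5}$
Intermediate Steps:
$W{\left(m,K \right)} = 24 + 4 K$
$-412789 + \sqrt{n + W{\left(-107,29 \right)}} = -412789 + \sqrt{113625 + \left(24 + 4 \cdot 29\right)} = -412789 + \sqrt{113625 + \left(24 + 116\right)} = -412789 + \sqrt{113625 + 140} = -412789 + \sqrt{113765}$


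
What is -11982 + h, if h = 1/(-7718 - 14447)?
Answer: -265581031/22165 ≈ -11982.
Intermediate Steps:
h = -1/22165 (h = 1/(-22165) = -1/22165 ≈ -4.5116e-5)
-11982 + h = -11982 - 1/22165 = -265581031/22165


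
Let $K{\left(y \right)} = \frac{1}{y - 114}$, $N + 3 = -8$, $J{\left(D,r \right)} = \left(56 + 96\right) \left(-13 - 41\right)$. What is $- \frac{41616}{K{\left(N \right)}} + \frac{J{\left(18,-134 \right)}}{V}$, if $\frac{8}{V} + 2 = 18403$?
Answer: $-13677426$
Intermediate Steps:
$J{\left(D,r \right)} = -8208$ ($J{\left(D,r \right)} = 152 \left(-54\right) = -8208$)
$V = \frac{8}{18401}$ ($V = \frac{8}{-2 + 18403} = \frac{8}{18401} \approx 0.00043476$)
$N = -11$ ($N = -3 - 8 = -11$)
$K{\left(y \right)} = \frac{1}{-114 + y}$
$- \frac{41616}{K{\left(N \right)}} + \frac{J{\left(18,-134 \right)}}{V} = - \frac{41616}{\frac{1}{-114 - 11}} - \frac{8208}{\frac{8}{18401}} = - \frac{41616}{\frac{1}{-125}} - 18879426 = - \frac{41616}{- \frac{1}{125}} - 18879426 = \left(-41616\right) \left(-125\right) - 18879426 = 5202000 - 18879426 = -13677426$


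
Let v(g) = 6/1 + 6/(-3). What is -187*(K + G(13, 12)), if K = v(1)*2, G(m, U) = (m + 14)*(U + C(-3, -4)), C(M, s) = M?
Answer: -46937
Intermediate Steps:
v(g) = 4 (v(g) = 6*1 + 6*(-⅓) = 6 - 2 = 4)
G(m, U) = (-3 + U)*(14 + m) (G(m, U) = (m + 14)*(U - 3) = (14 + m)*(-3 + U) = (-3 + U)*(14 + m))
K = 8 (K = 4*2 = 8)
-187*(K + G(13, 12)) = -187*(8 + (-42 - 3*13 + 14*12 + 12*13)) = -187*(8 + (-42 - 39 + 168 + 156)) = -187*(8 + 243) = -187*251 = -46937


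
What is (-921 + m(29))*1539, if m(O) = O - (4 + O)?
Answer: -1423575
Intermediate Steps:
m(O) = -4 (m(O) = O + (-4 - O) = -4)
(-921 + m(29))*1539 = (-921 - 4)*1539 = -925*1539 = -1423575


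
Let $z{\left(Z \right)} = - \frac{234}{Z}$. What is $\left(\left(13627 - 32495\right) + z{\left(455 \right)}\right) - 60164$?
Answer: $- \frac{2766138}{35} \approx -79033.0$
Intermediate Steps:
$\left(\left(13627 - 32495\right) + z{\left(455 \right)}\right) - 60164 = \left(\left(13627 - 32495\right) - \frac{234}{455}\right) - 60164 = \left(\left(13627 - 32495\right) - \frac{18}{35}\right) - 60164 = \left(-18868 - \frac{18}{35}\right) - 60164 = - \frac{660398}{35} - 60164 = - \frac{2766138}{35}$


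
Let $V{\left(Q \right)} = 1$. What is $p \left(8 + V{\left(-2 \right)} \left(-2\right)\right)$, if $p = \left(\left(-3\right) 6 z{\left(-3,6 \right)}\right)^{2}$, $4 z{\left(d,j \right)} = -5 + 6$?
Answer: $\frac{243}{2} \approx 121.5$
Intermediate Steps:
$z{\left(d,j \right)} = \frac{1}{4}$ ($z{\left(d,j \right)} = \frac{-5 + 6}{4} = \frac{1}{4} \cdot 1 = \frac{1}{4}$)
$p = \frac{81}{4}$ ($p = \left(\left(-3\right) 6 \cdot \frac{1}{4}\right)^{2} = \left(\left(-18\right) \frac{1}{4}\right)^{2} = \left(- \frac{9}{2}\right)^{2} = \frac{81}{4} \approx 20.25$)
$p \left(8 + V{\left(-2 \right)} \left(-2\right)\right) = \frac{81 \left(8 + 1 \left(-2\right)\right)}{4} = \frac{81 \left(8 - 2\right)}{4} = \frac{81}{4} \cdot 6 = \frac{243}{2}$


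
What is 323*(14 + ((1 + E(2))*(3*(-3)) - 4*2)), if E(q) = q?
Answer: -6783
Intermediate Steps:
323*(14 + ((1 + E(2))*(3*(-3)) - 4*2)) = 323*(14 + ((1 + 2)*(3*(-3)) - 4*2)) = 323*(14 + (3*(-9) - 8)) = 323*(14 + (-27 - 8)) = 323*(14 - 35) = 323*(-21) = -6783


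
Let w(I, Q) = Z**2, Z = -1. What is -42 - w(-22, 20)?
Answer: -43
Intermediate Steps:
w(I, Q) = 1 (w(I, Q) = (-1)**2 = 1)
-42 - w(-22, 20) = -42 - 1*1 = -42 - 1 = -43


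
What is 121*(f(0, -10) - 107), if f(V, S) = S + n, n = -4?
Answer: -14641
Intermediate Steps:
f(V, S) = -4 + S (f(V, S) = S - 4 = -4 + S)
121*(f(0, -10) - 107) = 121*((-4 - 10) - 107) = 121*(-14 - 107) = 121*(-121) = -14641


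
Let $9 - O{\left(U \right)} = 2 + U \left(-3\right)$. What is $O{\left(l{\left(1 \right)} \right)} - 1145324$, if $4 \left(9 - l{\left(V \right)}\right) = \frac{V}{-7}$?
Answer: $- \frac{32068117}{28} \approx -1.1453 \cdot 10^{6}$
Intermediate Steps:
$l{\left(V \right)} = 9 + \frac{V}{28}$ ($l{\left(V \right)} = 9 - \frac{V \frac{1}{-7}}{4} = 9 - \frac{V \left(- \frac{1}{7}\right)}{4} = 9 - \frac{\left(- \frac{1}{7}\right) V}{4} = 9 + \frac{V}{28}$)
$O{\left(U \right)} = 7 + 3 U$ ($O{\left(U \right)} = 9 - \left(2 + U \left(-3\right)\right) = 9 - \left(2 - 3 U\right) = 9 + \left(-2 + 3 U\right) = 7 + 3 U$)
$O{\left(l{\left(1 \right)} \right)} - 1145324 = \left(7 + 3 \left(9 + \frac{1}{28} \cdot 1\right)\right) - 1145324 = \left(7 + 3 \left(9 + \frac{1}{28}\right)\right) - 1145324 = \left(7 + 3 \cdot \frac{253}{28}\right) - 1145324 = \left(7 + \frac{759}{28}\right) - 1145324 = \frac{955}{28} - 1145324 = - \frac{32068117}{28}$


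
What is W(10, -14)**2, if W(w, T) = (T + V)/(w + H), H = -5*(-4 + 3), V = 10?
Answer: 16/225 ≈ 0.071111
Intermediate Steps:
H = 5 (H = -5*(-1) = 5)
W(w, T) = (10 + T)/(5 + w) (W(w, T) = (T + 10)/(w + 5) = (10 + T)/(5 + w))
W(10, -14)**2 = ((10 - 14)/(5 + 10))**2 = (-4/15)**2 = 16/225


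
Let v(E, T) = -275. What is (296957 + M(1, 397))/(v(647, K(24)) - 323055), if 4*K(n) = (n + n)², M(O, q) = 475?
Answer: -148716/161665 ≈ -0.91990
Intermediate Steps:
K(n) = n² (K(n) = (n + n)²/4 = (2*n)²/4 = (4*n²)/4 = n²)
(296957 + M(1, 397))/(v(647, K(24)) - 323055) = (296957 + 475)/(-275 - 323055) = 297432/(-323330) = 297432*(-1/323330) = -148716/161665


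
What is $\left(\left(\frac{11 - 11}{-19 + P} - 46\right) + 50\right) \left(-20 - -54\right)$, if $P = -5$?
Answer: $136$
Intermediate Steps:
$\left(\left(\frac{11 - 11}{-19 + P} - 46\right) + 50\right) \left(-20 - -54\right) = \left(\left(\frac{11 - 11}{-19 - 5} - 46\right) + 50\right) \left(-20 - -54\right) = \left(\left(\frac{0}{-24} - 46\right) + 50\right) \left(-20 + 54\right) = \left(\left(0 \left(- \frac{1}{24}\right) - 46\right) + 50\right) 34 = \left(\left(0 - 46\right) + 50\right) 34 = \left(-46 + 50\right) 34 = 4 \cdot 34 = 136$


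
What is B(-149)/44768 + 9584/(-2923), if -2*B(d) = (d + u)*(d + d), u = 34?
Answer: -479142117/130856864 ≈ -3.6616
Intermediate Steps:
B(d) = -d*(34 + d) (B(d) = -(d + 34)*(d + d)/2 = -(34 + d)*2*d/2 = -d*(34 + d))
B(-149)/44768 + 9584/(-2923) = -1*(-149)*(34 - 149)/44768 + 9584/(-2923) = -1*(-149)*(-115)*(1/44768) + 9584*(-1/2923) = -17135*1/44768 - 9584/2923 = -17135/44768 - 9584/2923 = -479142117/130856864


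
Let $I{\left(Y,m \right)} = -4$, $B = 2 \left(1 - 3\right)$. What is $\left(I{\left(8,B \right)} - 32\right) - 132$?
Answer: $-168$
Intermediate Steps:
$B = -4$ ($B = 2 \left(-2\right) = -4$)
$\left(I{\left(8,B \right)} - 32\right) - 132 = \left(-4 - 32\right) - 132 = -36 - 132 = -168$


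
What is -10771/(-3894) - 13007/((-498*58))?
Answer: 60293137/18745716 ≈ 3.2164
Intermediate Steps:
-10771/(-3894) - 13007/((-498*58)) = -10771*(-1/3894) - 13007/(-28884) = 10771/3894 - 13007*(-1/28884) = 10771/3894 + 13007/28884 = 60293137/18745716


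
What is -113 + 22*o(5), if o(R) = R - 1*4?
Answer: -91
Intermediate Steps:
o(R) = -4 + R (o(R) = R - 4 = -4 + R)
-113 + 22*o(5) = -113 + 22*(-4 + 5) = -113 + 22*1 = -113 + 22 = -91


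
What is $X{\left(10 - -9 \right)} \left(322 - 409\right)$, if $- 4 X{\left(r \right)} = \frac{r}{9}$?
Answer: $\frac{551}{12} \approx 45.917$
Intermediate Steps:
$X{\left(r \right)} = - \frac{r}{36}$ ($X{\left(r \right)} = - \frac{r \frac{1}{9}}{4} = - \frac{\frac{1}{9} r}{4} = - \frac{r}{36}$)
$X{\left(10 - -9 \right)} \left(322 - 409\right) = - \frac{10 - -9}{36} \left(322 - 409\right) = - \frac{10 + 9}{36} \left(-87\right) = \left(- \frac{1}{36}\right) 19 \left(-87\right) = \left(- \frac{19}{36}\right) \left(-87\right) = \frac{551}{12}$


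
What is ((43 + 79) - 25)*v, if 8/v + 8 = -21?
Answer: -776/29 ≈ -26.759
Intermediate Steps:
v = -8/29 (v = 8/(-8 - 21) = 8/(-29) = 8*(-1/29) = -8/29 ≈ -0.27586)
((43 + 79) - 25)*v = ((43 + 79) - 25)*(-8/29) = (122 - 25)*(-8/29) = 97*(-8/29) = -776/29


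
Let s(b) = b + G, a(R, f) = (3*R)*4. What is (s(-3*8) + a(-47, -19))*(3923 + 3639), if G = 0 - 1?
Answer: -4454018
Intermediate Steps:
G = -1
a(R, f) = 12*R
s(b) = -1 + b (s(b) = b - 1 = -1 + b)
(s(-3*8) + a(-47, -19))*(3923 + 3639) = ((-1 - 3*8) + 12*(-47))*(3923 + 3639) = ((-1 - 24) - 564)*7562 = (-25 - 564)*7562 = -589*7562 = -4454018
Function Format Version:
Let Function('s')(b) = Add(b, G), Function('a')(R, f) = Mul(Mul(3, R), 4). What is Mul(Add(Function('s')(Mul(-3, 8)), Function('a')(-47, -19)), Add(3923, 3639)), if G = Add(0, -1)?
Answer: -4454018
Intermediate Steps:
G = -1
Function('a')(R, f) = Mul(12, R)
Function('s')(b) = Add(-1, b) (Function('s')(b) = Add(b, -1) = Add(-1, b))
Mul(Add(Function('s')(Mul(-3, 8)), Function('a')(-47, -19)), Add(3923, 3639)) = Mul(Add(Add(-1, Mul(-3, 8)), Mul(12, -47)), Add(3923, 3639)) = Mul(Add(Add(-1, -24), -564), 7562) = Mul(Add(-25, -564), 7562) = Mul(-589, 7562) = -4454018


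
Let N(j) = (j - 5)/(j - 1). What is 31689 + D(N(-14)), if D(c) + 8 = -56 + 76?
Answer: 31701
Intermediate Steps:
N(j) = (-5 + j)/(-1 + j)
D(c) = 12 (D(c) = -8 + (-56 + 76) = -8 + 20 = 12)
31689 + D(N(-14)) = 31689 + 12 = 31701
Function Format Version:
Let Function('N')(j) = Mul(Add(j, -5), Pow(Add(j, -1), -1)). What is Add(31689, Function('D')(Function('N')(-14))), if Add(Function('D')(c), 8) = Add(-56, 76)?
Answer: 31701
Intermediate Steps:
Function('N')(j) = Mul(Pow(Add(-1, j), -1), Add(-5, j)) (Function('N')(j) = Mul(Add(-5, j), Pow(Add(-1, j), -1)) = Mul(Pow(Add(-1, j), -1), Add(-5, j)))
Function('D')(c) = 12 (Function('D')(c) = Add(-8, Add(-56, 76)) = Add(-8, 20) = 12)
Add(31689, Function('D')(Function('N')(-14))) = Add(31689, 12) = 31701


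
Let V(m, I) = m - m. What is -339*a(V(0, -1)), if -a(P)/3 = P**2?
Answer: 0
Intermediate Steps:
V(m, I) = 0
a(P) = -3*P**2
-339*a(V(0, -1)) = -(-1017)*0**2 = -(-1017)*0 = -339*0 = 0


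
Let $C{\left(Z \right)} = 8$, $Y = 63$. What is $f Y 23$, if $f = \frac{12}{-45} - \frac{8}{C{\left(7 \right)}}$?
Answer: $- \frac{9177}{5} \approx -1835.4$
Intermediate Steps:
$f = - \frac{19}{15}$ ($f = \frac{12}{-45} - \frac{8}{8} = 12 \left(- \frac{1}{45}\right) - 1 = - \frac{4}{15} - 1 = - \frac{19}{15} \approx -1.2667$)
$f Y 23 = \left(- \frac{19}{15}\right) 63 \cdot 23 = \left(- \frac{399}{5}\right) 23 = - \frac{9177}{5}$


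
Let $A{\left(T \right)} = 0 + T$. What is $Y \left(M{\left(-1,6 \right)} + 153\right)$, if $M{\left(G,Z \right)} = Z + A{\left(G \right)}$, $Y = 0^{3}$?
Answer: $0$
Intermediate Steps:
$A{\left(T \right)} = T$
$Y = 0$
$M{\left(G,Z \right)} = G + Z$ ($M{\left(G,Z \right)} = Z + G = G + Z$)
$Y \left(M{\left(-1,6 \right)} + 153\right) = 0 \left(\left(-1 + 6\right) + 153\right) = 0 \left(5 + 153\right) = 0 \cdot 158 = 0$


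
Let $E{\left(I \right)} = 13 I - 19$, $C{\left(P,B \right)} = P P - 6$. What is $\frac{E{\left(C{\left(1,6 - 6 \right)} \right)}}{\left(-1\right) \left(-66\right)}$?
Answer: $- \frac{14}{11} \approx -1.2727$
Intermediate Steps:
$C{\left(P,B \right)} = -6 + P^{2}$ ($C{\left(P,B \right)} = P^{2} - 6 = -6 + P^{2}$)
$E{\left(I \right)} = -19 + 13 I$
$\frac{E{\left(C{\left(1,6 - 6 \right)} \right)}}{\left(-1\right) \left(-66\right)} = \frac{-19 + 13 \left(-6 + 1^{2}\right)}{\left(-1\right) \left(-66\right)} = \frac{-19 + 13 \left(-6 + 1\right)}{66} = \left(-19 + 13 \left(-5\right)\right) \frac{1}{66} = \left(-19 - 65\right) \frac{1}{66} = \left(-84\right) \frac{1}{66} = - \frac{14}{11}$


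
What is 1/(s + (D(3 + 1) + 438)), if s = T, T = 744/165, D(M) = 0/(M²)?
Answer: 55/24338 ≈ 0.0022598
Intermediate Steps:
D(M) = 0 (D(M) = 0/M² = 0)
T = 248/55 (T = 744*(1/165) = 248/55 ≈ 4.5091)
s = 248/55 ≈ 4.5091
1/(s + (D(3 + 1) + 438)) = 1/(248/55 + (0 + 438)) = 1/(248/55 + 438) = 1/(24338/55) = 55/24338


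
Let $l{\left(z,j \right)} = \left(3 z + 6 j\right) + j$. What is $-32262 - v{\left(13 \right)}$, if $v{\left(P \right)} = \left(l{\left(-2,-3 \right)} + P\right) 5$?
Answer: $-32192$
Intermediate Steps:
$l{\left(z,j \right)} = 3 z + 7 j$
$v{\left(P \right)} = -135 + 5 P$ ($v{\left(P \right)} = \left(\left(3 \left(-2\right) + 7 \left(-3\right)\right) + P\right) 5 = \left(\left(-6 - 21\right) + P\right) 5 = \left(-27 + P\right) 5 = -135 + 5 P$)
$-32262 - v{\left(13 \right)} = -32262 - \left(-135 + 5 \cdot 13\right) = -32262 - \left(-135 + 65\right) = -32262 - -70 = -32262 + 70 = -32192$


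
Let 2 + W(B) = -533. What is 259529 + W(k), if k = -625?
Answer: 258994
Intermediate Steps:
W(B) = -535 (W(B) = -2 - 533 = -535)
259529 + W(k) = 259529 - 535 = 258994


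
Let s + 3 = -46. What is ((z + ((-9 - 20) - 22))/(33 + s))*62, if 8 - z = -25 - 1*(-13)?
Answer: 961/8 ≈ 120.13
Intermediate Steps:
s = -49 (s = -3 - 46 = -49)
z = 20 (z = 8 - (-25 - 1*(-13)) = 8 - (-25 + 13) = 8 - 1*(-12) = 8 + 12 = 20)
((z + ((-9 - 20) - 22))/(33 + s))*62 = ((20 + ((-9 - 20) - 22))/(33 - 49))*62 = ((20 + (-29 - 22))/(-16))*62 = ((20 - 51)*(-1/16))*62 = -31*(-1/16)*62 = (31/16)*62 = 961/8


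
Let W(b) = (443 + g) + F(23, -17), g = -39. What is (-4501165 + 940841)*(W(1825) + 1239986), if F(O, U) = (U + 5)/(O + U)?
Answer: -4416183165712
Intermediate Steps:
F(O, U) = (5 + U)/(O + U)
W(b) = 402 (W(b) = (443 - 39) + (5 - 17)/(23 - 17) = 404 - 12/6 = 404 + (1/6)*(-12) = 404 - 2 = 402)
(-4501165 + 940841)*(W(1825) + 1239986) = (-4501165 + 940841)*(402 + 1239986) = -3560324*1240388 = -4416183165712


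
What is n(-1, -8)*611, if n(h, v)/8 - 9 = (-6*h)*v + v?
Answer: -229736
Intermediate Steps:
n(h, v) = 72 + 8*v - 48*h*v (n(h, v) = 72 + 8*((-6*h)*v + v) = 72 + 8*(-6*h*v + v) = 72 + 8*(v - 6*h*v) = 72 + (8*v - 48*h*v) = 72 + 8*v - 48*h*v)
n(-1, -8)*611 = (72 + 8*(-8) - 48*(-1)*(-8))*611 = (72 - 64 - 384)*611 = -376*611 = -229736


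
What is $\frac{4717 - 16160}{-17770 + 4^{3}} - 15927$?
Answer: $- \frac{281992019}{17706} \approx -15926.0$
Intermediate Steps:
$\frac{4717 - 16160}{-17770 + 4^{3}} - 15927 = - \frac{11443}{-17770 + 64} - 15927 = - \frac{11443}{-17706} - 15927 = \left(-11443\right) \left(- \frac{1}{17706}\right) - 15927 = \frac{11443}{17706} - 15927 = - \frac{281992019}{17706}$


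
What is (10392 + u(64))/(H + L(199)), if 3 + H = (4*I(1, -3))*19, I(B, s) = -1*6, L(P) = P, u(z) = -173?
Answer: -10219/260 ≈ -39.304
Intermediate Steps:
I(B, s) = -6
H = -459 (H = -3 + (4*(-6))*19 = -3 - 24*19 = -3 - 456 = -459)
(10392 + u(64))/(H + L(199)) = (10392 - 173)/(-459 + 199) = 10219/(-260) = 10219*(-1/260) = -10219/260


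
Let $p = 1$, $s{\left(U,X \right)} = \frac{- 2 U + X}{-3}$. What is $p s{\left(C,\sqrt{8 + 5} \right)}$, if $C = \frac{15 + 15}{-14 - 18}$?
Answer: $- \frac{5}{8} - \frac{\sqrt{13}}{3} \approx -1.8269$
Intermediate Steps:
$C = - \frac{15}{16}$ ($C = \frac{30}{-32} = 30 \left(- \frac{1}{32}\right) = - \frac{15}{16} \approx -0.9375$)
$s{\left(U,X \right)} = - \frac{X}{3} + \frac{2 U}{3}$ ($s{\left(U,X \right)} = \left(X - 2 U\right) \left(- \frac{1}{3}\right) = - \frac{X}{3} + \frac{2 U}{3}$)
$p s{\left(C,\sqrt{8 + 5} \right)} = 1 \left(- \frac{\sqrt{8 + 5}}{3} + \frac{2}{3} \left(- \frac{15}{16}\right)\right) = 1 \left(- \frac{\sqrt{13}}{3} - \frac{5}{8}\right) = 1 \left(- \frac{5}{8} - \frac{\sqrt{13}}{3}\right) = - \frac{5}{8} - \frac{\sqrt{13}}{3}$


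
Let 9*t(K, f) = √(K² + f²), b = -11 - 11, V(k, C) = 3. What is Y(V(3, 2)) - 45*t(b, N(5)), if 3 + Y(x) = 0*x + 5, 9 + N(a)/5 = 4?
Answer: 2 - 5*√1109 ≈ -164.51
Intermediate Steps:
N(a) = -25 (N(a) = -45 + 5*4 = -45 + 20 = -25)
b = -22
t(K, f) = √(K² + f²)/9
Y(x) = 2 (Y(x) = -3 + (0*x + 5) = -3 + (0 + 5) = -3 + 5 = 2)
Y(V(3, 2)) - 45*t(b, N(5)) = 2 - 5*√((-22)² + (-25)²) = 2 - 5*√(484 + 625) = 2 - 5*√1109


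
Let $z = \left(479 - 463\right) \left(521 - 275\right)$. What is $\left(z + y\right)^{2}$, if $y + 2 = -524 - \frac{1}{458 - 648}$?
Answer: $\frac{419775705801}{36100} \approx 1.1628 \cdot 10^{7}$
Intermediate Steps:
$y = - \frac{99939}{190}$ ($y = -2 - \left(524 + \frac{1}{458 - 648}\right) = -2 - \frac{99559}{190} = - \frac{99939}{190} \approx -526.0$)
$z = 3936$ ($z = 16 \cdot 246 = 3936$)
$\left(z + y\right)^{2} = \left(3936 - \frac{99939}{190}\right)^{2} = \left(\frac{647901}{190}\right)^{2} = \frac{419775705801}{36100}$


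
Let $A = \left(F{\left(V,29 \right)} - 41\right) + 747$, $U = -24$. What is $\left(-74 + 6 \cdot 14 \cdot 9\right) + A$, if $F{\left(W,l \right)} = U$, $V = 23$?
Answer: $1364$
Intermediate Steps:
$F{\left(W,l \right)} = -24$
$A = 682$ ($A = \left(-24 - 41\right) + 747 = -65 + 747 = 682$)
$\left(-74 + 6 \cdot 14 \cdot 9\right) + A = \left(-74 + 6 \cdot 14 \cdot 9\right) + 682 = \left(-74 + 84 \cdot 9\right) + 682 = \left(-74 + 756\right) + 682 = 682 + 682 = 1364$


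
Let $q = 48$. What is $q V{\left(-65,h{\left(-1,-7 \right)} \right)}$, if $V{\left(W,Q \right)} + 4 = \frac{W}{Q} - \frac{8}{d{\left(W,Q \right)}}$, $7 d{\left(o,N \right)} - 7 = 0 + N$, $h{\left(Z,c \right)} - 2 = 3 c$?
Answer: $\frac{3728}{19} \approx 196.21$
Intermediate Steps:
$h{\left(Z,c \right)} = 2 + 3 c$
$d{\left(o,N \right)} = 1 + \frac{N}{7}$ ($d{\left(o,N \right)} = 1 + \frac{0 + N}{7} = 1 + \frac{N}{7}$)
$V{\left(W,Q \right)} = -4 - \frac{8}{1 + \frac{Q}{7}} + \frac{W}{Q}$ ($V{\left(W,Q \right)} = -4 - \left(\frac{8}{1 + \frac{Q}{7}} - \frac{W}{Q}\right) = -4 - \frac{8}{1 + \frac{Q}{7}} + \frac{W}{Q}$)
$q V{\left(-65,h{\left(-1,-7 \right)} \right)} = 48 \left(-4 - \frac{8}{1 + \frac{2 + 3 \left(-7\right)}{7}} - \frac{65}{2 + 3 \left(-7\right)}\right) = 48 \left(-4 - \frac{8}{1 + \frac{2 - 21}{7}} - \frac{65}{2 - 21}\right) = 48 \left(-4 - \frac{8}{1 + \frac{1}{7} \left(-19\right)} - \frac{65}{-19}\right) = 48 \left(-4 - \frac{8}{1 - \frac{19}{7}} - - \frac{65}{19}\right) = 48 \left(-4 - \frac{8}{- \frac{12}{7}} + \frac{65}{19}\right) = 48 \left(-4 - - \frac{14}{3} + \frac{65}{19}\right) = 48 \left(-4 + \frac{14}{3} + \frac{65}{19}\right) = 48 \cdot \frac{233}{57} = \frac{3728}{19}$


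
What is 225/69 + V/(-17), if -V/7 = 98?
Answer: 17053/391 ≈ 43.614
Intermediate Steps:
V = -686 (V = -7*98 = -686)
225/69 + V/(-17) = 225/69 - 686/(-17) = 225*(1/69) - 686*(-1/17) = 75/23 + 686/17 = 17053/391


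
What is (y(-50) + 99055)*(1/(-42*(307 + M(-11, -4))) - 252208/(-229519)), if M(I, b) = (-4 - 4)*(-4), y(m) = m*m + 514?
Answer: 40722219257885/363099058 ≈ 1.1215e+5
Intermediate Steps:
y(m) = 514 + m² (y(m) = m² + 514 = 514 + m²)
M(I, b) = 32 (M(I, b) = -8*(-4) = 32)
(y(-50) + 99055)*(1/(-42*(307 + M(-11, -4))) - 252208/(-229519)) = ((514 + (-50)²) + 99055)*(1/(-42*(307 + 32)) - 252208/(-229519)) = ((514 + 2500) + 99055)*(1/(-42*339) - 252208*(-1/229519)) = (3014 + 99055)*(1/(-14238) + 252208/229519) = 102069*(-1/14238 + 252208/229519) = 102069*(3590707985/3267891522) = 40722219257885/363099058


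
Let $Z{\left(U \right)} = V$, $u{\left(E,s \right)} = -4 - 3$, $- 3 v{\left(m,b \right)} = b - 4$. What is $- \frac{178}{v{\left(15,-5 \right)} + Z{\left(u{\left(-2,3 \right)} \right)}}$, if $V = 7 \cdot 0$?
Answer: $- \frac{178}{3} \approx -59.333$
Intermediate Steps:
$v{\left(m,b \right)} = \frac{4}{3} - \frac{b}{3}$ ($v{\left(m,b \right)} = - \frac{b - 4}{3} = - \frac{-4 + b}{3} = \frac{4}{3} - \frac{b}{3}$)
$u{\left(E,s \right)} = -7$
$V = 0$
$Z{\left(U \right)} = 0$
$- \frac{178}{v{\left(15,-5 \right)} + Z{\left(u{\left(-2,3 \right)} \right)}} = - \frac{178}{\left(\frac{4}{3} - - \frac{5}{3}\right) + 0} = - \frac{178}{\left(\frac{4}{3} + \frac{5}{3}\right) + 0} = - \frac{178}{3 + 0} = - \frac{178}{3}$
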